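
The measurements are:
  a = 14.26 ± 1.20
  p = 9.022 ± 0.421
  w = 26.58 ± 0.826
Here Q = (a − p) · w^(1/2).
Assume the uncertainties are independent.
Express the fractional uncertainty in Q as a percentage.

24.3%

Let u = a − p = 5.238. δu = √(δa² + δp²) = √(1.44 + 0.177) = 1.27, so δu/u = 0.243.
Q is then a monomial in u, w:
δQ/Q = √((δu/u)² + (½·δw/w)²) = √(0.0589 + 0.000241) = 0.243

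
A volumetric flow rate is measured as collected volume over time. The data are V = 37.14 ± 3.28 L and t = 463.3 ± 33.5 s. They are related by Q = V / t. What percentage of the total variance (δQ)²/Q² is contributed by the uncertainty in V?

(δQ/Q)² = (1·δV/V)² + (-1·δt/t)²
  V term: (1×0.0883)² = 0.00780
  t term: (-1×0.0723)² = 0.00523
Total = 0.0130. Share from V = 0.00780/0.0130 = 0.599.

59.9%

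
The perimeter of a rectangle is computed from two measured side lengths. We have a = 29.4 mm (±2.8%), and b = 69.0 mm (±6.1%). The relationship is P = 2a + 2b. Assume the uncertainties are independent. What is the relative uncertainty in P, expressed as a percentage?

4.36%

P is a linear combination, so absolute uncertainties add in quadrature:
  (2·δa)² = 2.71;  (2·δb)² = 70.9
δP = √(73.6) = 8.58 mm
P = 197 mm, so δP/P = 8.58/197 = 0.0436.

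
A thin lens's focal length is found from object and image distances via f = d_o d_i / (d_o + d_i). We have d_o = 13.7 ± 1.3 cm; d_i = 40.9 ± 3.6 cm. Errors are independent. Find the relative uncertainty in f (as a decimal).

∂f/∂d_o = (d_i/(d_o+d_i))² = 0.561;  ∂f/∂d_i = (d_o/(d_o+d_i))² = 0.0630
δf = √((∂f/∂d_o · δd_o)² + (∂f/∂d_i · δd_i)²) = √(0.532 + 0.0514) = 0.764 cm
f = 10.3 cm, so δf/f = 0.764/10.3 = 0.0744.

0.0744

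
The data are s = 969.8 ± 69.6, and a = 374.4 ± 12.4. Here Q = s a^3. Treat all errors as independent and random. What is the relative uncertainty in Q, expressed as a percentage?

12.3%

For a monomial Q ∝ s, a^3, fractional errors add in quadrature:
  (1·δs/s)² = (1×0.0718)² = 0.00515;  (3·δa/a)² = (3×0.0331)² = 0.00987
δQ/Q = √(0.0150) = 0.123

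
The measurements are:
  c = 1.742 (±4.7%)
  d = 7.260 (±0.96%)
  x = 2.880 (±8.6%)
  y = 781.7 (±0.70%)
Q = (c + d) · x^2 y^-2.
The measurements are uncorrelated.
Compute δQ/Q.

Let u = c + d = 9.002. δu = √(δc² + δd²) = √(0.00670 + 0.00486) = 0.108, so δu/u = 0.0119.
Q is then a monomial in u, x, y:
δQ/Q = √((δu/u)² + (2·δx/x)² + (-2·δy/y)²) = √(0.000143 + 0.0296 + 0.000196) = 0.173

0.173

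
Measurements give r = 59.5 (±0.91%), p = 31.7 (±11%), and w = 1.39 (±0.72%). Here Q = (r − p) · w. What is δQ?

4.91

Let u = r − p = 27.8. δu = √(δr² + δp²) = √(0.293 + 12.2) = 3.53, so δu/u = 0.127.
Q is then a monomial in u, w:
δQ/Q = √((δu/u)² + (1·δw/w)²) = √(0.0161 + 5.18e-05) = 0.127
Q = 38.6, so δQ = 0.127 × 38.6 = 4.91.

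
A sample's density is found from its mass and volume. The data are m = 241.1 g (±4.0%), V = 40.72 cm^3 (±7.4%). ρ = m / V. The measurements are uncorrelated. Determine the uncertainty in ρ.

ρ is a product of powers, so relative uncertainties combine in quadrature:
  (1·δm/m)² = (1×0.0400)² = 0.00160;  (-1·δV/V)² = (-1×0.0740)² = 0.00548
δρ/ρ = √(0.00708) = 0.0841
ρ = 5.921 g/cm^3, so δρ = 0.0841 × 5.921 = 0.498 g/cm^3.

0.498 g/cm^3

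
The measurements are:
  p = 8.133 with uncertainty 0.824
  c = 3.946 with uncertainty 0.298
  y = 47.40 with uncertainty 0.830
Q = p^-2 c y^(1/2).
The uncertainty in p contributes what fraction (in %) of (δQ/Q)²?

(δQ/Q)² = (-2·δp/p)² + (1·δc/c)² + (½·δy/y)²
  p term: (-2×0.101)² = 0.0411
  c term: (1×0.0755)² = 0.00570
  y term: (0.5×0.0175)² = 7.67e-05
Total = 0.0468. Share from p = 0.0411/0.0468 = 0.877.

87.7%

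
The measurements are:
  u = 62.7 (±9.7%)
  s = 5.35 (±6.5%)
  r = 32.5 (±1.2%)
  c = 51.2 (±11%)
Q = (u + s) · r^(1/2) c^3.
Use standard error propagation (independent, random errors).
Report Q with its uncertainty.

(5.21 ± 1.78) × 10^7

Let w = u + s = 68.0. δw = √(δu² + δs²) = √(37.0 + 0.121) = 6.09, so δw/w = 0.0895.
Q is then a monomial in w, r, c:
δQ/Q = √((δw/w)² + (½·δr/r)² + (3·δc/c)²) = √(0.00801 + 3.6e-05 + 0.109) = 0.342
Q = 5.21e+07, so δQ = 0.342 × 5.21e+07 = 1.78e+07.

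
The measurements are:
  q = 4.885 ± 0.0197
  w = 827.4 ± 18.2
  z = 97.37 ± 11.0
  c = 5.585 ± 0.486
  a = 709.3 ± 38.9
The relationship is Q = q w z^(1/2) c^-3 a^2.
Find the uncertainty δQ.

3.34e+07

For a monomial Q ∝ q, w, z^(1/2), c^-3, a^2, fractional errors add in quadrature:
  (1·δq/q)² = (1×0.00403)² = 1.63e-05;  (1·δw/w)² = (1×0.0220)² = 0.000484;  (½·δz/z)² = (0.5×0.113)² = 0.00319;  (-3·δc/c)² = (-3×0.0870)² = 0.0682;  (2·δa/a)² = (2×0.0548)² = 0.0120
δQ/Q = √(0.0839) = 0.290
Q = 1.152e+08, so δQ = 0.290 × 1.152e+08 = 3.34e+07.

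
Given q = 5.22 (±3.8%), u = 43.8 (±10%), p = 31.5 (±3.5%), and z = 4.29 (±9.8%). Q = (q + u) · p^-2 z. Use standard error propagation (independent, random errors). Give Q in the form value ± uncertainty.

Let w = q + u = 49.0. δw = √(δq² + δu²) = √(0.0393 + 19.2) = 4.38, so δw/w = 0.0894.
Q is then a monomial in w, p, z:
δQ/Q = √((δw/w)² + (-2·δp/p)² + (1·δz/z)²) = √(0.00800 + 0.00490 + 0.00960) = 0.150
Q = 0.212, so δQ = 0.150 × 0.212 = 0.0318.

0.212 ± 0.0318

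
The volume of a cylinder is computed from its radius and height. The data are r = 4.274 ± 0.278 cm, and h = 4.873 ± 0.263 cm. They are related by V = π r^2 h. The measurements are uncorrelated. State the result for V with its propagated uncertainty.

279.7 ± 39.4 cm^3

Relative error in a monomial: (δV/V)² = Σ (nᵢ · δxᵢ/xᵢ)².
  (2·δr/r)² = (2×0.0650)² = 0.0169;  (1·δh/h)² = (1×0.0540)² = 0.00291
δV/V = √(0.0198) = 0.141
V = 279.7 cm^3, so δV = 0.141 × 279.7 = 39.4 cm^3.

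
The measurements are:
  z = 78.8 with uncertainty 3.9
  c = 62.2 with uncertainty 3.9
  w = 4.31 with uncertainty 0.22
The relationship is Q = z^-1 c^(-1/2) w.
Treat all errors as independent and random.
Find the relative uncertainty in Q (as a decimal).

0.0777

For a monomial Q ∝ z^-1, c^(-1/2), w, fractional errors add in quadrature:
  (-1·δz/z)² = (-1×0.0495)² = 0.00245;  (−½·δc/c)² = (-0.5×0.0627)² = 0.000983;  (1·δw/w)² = (1×0.0510)² = 0.00261
δQ/Q = √(0.00604) = 0.0777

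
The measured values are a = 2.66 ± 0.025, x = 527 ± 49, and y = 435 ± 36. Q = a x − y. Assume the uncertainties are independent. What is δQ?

Let p = a·x = 1400. δp/p = √((1·δa/a)² + (1·δx/x)²) = √(8.83e-05 + 0.00865) = 0.0935, so δp = 131.
Q = p − y: δQ = √(δp² + δy²) = √(17200 + 1300) = 136

136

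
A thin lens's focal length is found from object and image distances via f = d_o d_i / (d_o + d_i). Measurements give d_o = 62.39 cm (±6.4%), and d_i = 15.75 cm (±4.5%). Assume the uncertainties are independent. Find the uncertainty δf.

∂f/∂d_o = (d_i/(d_o+d_i))² = 0.0406;  ∂f/∂d_i = (d_o/(d_o+d_i))² = 0.638
δf = √((∂f/∂d_o · δd_o)² + (∂f/∂d_i · δd_i)²) = √(0.0263 + 0.204) = 0.480 cm

0.480 cm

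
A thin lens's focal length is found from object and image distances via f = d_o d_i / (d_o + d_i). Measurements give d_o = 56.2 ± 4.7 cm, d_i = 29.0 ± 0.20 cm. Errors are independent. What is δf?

0.551 cm

∂f/∂d_o = (d_i/(d_o+d_i))² = 0.116;  ∂f/∂d_i = (d_o/(d_o+d_i))² = 0.435
δf = √((∂f/∂d_o · δd_o)² + (∂f/∂d_i · δd_i)²) = √(0.297 + 0.00757) = 0.551 cm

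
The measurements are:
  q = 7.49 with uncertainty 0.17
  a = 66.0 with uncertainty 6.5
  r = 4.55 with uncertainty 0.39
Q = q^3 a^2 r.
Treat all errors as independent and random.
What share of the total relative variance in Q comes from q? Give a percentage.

(δQ/Q)² = (3·δq/q)² + (2·δa/a)² + (1·δr/r)²
  q term: (3×0.0227)² = 0.00464
  a term: (2×0.0985)² = 0.0388
  r term: (1×0.0857)² = 0.00735
Total = 0.0508. Share from q = 0.00464/0.0508 = 0.0913.

9.13%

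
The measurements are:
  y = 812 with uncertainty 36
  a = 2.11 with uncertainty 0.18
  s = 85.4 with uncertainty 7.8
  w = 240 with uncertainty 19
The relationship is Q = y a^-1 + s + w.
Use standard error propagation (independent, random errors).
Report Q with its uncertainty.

710 ± 42.3

Let p = y·a^-1 = 385. δp/p = √((1·δy/y)² + (-1·δa/a)²) = √(0.00197 + 0.00728) = 0.0961, so δp = 37.0.
Q = p + s + w: δQ = √(δp² + δs² + δw²) = √(1370 + 60.8 + 361) = 42.3
Q = 710.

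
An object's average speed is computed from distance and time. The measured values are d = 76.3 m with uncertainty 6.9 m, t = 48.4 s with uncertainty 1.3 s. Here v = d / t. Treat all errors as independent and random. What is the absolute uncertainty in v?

0.149 m/s

Since v is a product/quotient, work with relative uncertainties:
  (1·δd/d)² = (1×0.0904)² = 0.00818;  (-1·δt/t)² = (-1×0.0269)² = 0.000721
δv/v = √(0.00890) = 0.0943
v = 1.58 m/s, so δv = 0.0943 × 1.58 = 0.149 m/s.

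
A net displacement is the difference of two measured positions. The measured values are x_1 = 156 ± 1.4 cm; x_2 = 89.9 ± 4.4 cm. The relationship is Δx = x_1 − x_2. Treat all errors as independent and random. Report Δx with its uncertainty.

Δx is a linear combination, so absolute uncertainties add in quadrature:
  (δx_1)² = 1.96;  (δx_2)² = 19.4
δΔx = √(21.3) = 4.62 cm
Δx = 66.1 cm.

66.1 ± 4.62 cm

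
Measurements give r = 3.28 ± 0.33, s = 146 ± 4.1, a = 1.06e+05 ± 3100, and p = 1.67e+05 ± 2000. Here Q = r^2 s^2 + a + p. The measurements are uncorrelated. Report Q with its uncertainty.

Let w = r^2·s^2 = 2.29e+05. δw/w = √((2·δr/r)² + (2·δs/s)²) = √(0.0405 + 0.00315) = 0.209, so δw = 47900.
Q = w + a + p: δQ = √(δw² + δa² + δp²) = √(2.3e+09 + 9.61e+06 + 4e+06) = 48100
Q = 5.02e+05.

(5.02 ± 0.481) × 10^5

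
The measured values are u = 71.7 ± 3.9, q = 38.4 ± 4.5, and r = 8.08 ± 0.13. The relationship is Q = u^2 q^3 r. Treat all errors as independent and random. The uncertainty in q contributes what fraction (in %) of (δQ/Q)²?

91.1%

(δQ/Q)² = (2·δu/u)² + (3·δq/q)² + (1·δr/r)²
  u term: (2×0.0544)² = 0.0118
  q term: (3×0.117)² = 0.124
  r term: (1×0.0161)² = 0.000259
Total = 0.136. Share from q = 0.124/0.136 = 0.911.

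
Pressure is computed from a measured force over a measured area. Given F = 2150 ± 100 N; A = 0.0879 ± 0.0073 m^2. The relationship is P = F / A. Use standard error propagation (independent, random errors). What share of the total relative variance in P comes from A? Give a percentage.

(δP/P)² = (1·δF/F)² + (-1·δA/A)²
  F term: (1×0.0465)² = 0.00216
  A term: (-1×0.0830)² = 0.00690
Total = 0.00906. Share from A = 0.00690/0.00906 = 0.761.

76.1%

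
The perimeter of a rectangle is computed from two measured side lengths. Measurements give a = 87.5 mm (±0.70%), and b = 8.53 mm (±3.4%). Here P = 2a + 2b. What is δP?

1.36 mm

Absolute uncertainties add in quadrature for a linear combination:
  (2·δa)² = 1.50;  (2·δb)² = 0.336
δP = √(1.84) = 1.36 mm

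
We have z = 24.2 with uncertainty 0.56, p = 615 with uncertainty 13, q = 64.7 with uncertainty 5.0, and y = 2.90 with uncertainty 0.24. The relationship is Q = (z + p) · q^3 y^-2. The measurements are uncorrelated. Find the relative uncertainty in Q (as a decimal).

Let u = z + p = 639. δu = √(δz² + δp²) = √(0.314 + 169) = 13.0, so δu/u = 0.0204.
Q is then a monomial in u, q, y:
δQ/Q = √((δu/u)² + (3·δq/q)² + (-2·δy/y)²) = √(0.000414 + 0.0537 + 0.0274) = 0.286

0.286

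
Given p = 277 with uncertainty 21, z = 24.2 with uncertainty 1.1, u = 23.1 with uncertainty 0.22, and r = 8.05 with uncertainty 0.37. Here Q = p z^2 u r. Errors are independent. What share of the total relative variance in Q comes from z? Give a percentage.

(δQ/Q)² = (1·δp/p)² + (2·δz/z)² + (1·δu/u)² + (1·δr/r)²
  p term: (1×0.0758)² = 0.00575
  z term: (2×0.0455)² = 0.00826
  u term: (1×0.00952)² = 9.07e-05
  r term: (1×0.0460)² = 0.00211
Total = 0.0162. Share from z = 0.00826/0.0162 = 0.510.

51.0%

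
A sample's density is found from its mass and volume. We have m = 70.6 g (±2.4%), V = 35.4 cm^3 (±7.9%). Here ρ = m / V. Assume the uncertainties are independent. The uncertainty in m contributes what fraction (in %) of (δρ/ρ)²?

(δρ/ρ)² = (1·δm/m)² + (-1·δV/V)²
  m term: (1×0.0240)² = 0.000576
  V term: (-1×0.0790)² = 0.00624
Total = 0.00682. Share from m = 0.000576/0.00682 = 0.0845.

8.45%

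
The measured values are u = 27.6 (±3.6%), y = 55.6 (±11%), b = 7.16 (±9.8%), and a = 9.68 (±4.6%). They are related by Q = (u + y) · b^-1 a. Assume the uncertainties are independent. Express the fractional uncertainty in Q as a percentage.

Let w = u + y = 83.2. δw = √(δu² + δy²) = √(0.987 + 37.4) = 6.20, so δw/w = 0.0745.
Q is then a monomial in w, b, a:
δQ/Q = √((δw/w)² + (-1·δb/b)² + (1·δa/a)²) = √(0.00555 + 0.00960 + 0.00212) = 0.131

13.1%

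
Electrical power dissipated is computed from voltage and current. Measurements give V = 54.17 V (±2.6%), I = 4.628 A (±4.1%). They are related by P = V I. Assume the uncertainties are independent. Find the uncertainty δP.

12.2 W

For a monomial P ∝ V, I, fractional errors add in quadrature:
  (1·δV/V)² = (1×0.0260)² = 0.000676;  (1·δI/I)² = (1×0.0410)² = 0.00168
δP/P = √(0.00236) = 0.0485
P = 250.7 W, so δP = 0.0485 × 250.7 = 12.2 W.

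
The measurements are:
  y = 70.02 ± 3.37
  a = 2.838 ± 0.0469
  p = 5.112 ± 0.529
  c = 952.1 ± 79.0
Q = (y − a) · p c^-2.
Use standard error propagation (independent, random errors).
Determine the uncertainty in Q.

7.65e-05

Let u = y − a = 67.18. δu = √(δy² + δa²) = √(11.4 + 0.00220) = 3.37, so δu/u = 0.0502.
Q is then a monomial in u, p, c:
δQ/Q = √((δu/u)² + (1·δp/p)² + (-2·δc/c)²) = √(0.00252 + 0.0107 + 0.0275) = 0.202
Q = 0.0003789, so δQ = 0.202 × 0.0003789 = 7.65e-05.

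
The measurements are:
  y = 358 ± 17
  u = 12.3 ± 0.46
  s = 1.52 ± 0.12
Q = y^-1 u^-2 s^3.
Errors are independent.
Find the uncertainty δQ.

Relative error in a monomial: (δQ/Q)² = Σ (nᵢ · δxᵢ/xᵢ)².
  (-1·δy/y)² = (-1×0.0475)² = 0.00225;  (-2·δu/u)² = (-2×0.0374)² = 0.00559;  (3·δs/s)² = (3×0.0789)² = 0.0561
δQ/Q = √(0.0639) = 0.253
Q = 6.48e-05, so δQ = 0.253 × 6.48e-05 = 1.64e-05.

1.64e-05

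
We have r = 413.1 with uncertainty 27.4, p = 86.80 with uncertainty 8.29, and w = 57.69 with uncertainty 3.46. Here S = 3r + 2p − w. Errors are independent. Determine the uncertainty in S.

83.9

Absolute uncertainties add in quadrature for a linear combination:
  (3·δr)² = 6760;  (2·δp)² = 275;  (δw)² = 12.0
δS = √(7040) = 83.9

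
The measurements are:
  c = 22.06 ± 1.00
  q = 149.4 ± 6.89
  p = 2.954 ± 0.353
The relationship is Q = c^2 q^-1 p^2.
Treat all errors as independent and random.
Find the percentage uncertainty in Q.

Since Q is a product/quotient, work with relative uncertainties:
  (2·δc/c)² = (2×0.0453)² = 0.00822;  (-1·δq/q)² = (-1×0.0461)² = 0.00213;  (2·δp/p)² = (2×0.119)² = 0.0571
δQ/Q = √(0.0675) = 0.260

26.0%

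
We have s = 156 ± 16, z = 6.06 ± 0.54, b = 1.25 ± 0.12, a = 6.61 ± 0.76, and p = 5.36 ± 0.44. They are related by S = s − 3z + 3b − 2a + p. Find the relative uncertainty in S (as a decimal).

0.121

Sums and differences: (δS)² = Σ (cᵢ δxᵢ)².
  (δs)² = 256;  (3·δz)² = 2.62;  (3·δb)² = 0.130;  (2·δa)² = 2.31;  (δp)² = 0.194
δS = √(261) = 16.2
S = 134, so δS/S = 16.2/134 = 0.121.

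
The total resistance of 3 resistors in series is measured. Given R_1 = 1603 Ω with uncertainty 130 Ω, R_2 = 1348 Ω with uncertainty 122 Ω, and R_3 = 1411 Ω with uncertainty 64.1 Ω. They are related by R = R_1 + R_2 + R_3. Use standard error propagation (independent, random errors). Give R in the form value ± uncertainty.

4362 ± 189 Ω

For a sum/difference, combine absolute errors in quadrature:
  (δR_1)² = 16900;  (δR_2)² = 14900;  (δR_3)² = 4110
δR = √(35900) = 189 Ω
R = 4362 Ω.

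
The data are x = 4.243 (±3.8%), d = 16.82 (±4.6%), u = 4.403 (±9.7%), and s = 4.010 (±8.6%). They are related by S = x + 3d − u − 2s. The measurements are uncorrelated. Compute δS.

2.46

Absolute uncertainties add in quadrature for a linear combination:
  (δx)² = 0.0260;  (3·δd)² = 5.39;  (δu)² = 0.182;  (2·δs)² = 0.476
δS = √(6.07) = 2.46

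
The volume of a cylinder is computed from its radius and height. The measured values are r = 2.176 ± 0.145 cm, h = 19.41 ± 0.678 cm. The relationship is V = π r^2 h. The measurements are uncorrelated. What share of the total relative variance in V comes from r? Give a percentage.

93.6%

(δV/V)² = (2·δr/r)² + (1·δh/h)²
  r term: (2×0.0666)² = 0.0178
  h term: (1×0.0349)² = 0.00122
Total = 0.0190. Share from r = 0.0178/0.0190 = 0.936.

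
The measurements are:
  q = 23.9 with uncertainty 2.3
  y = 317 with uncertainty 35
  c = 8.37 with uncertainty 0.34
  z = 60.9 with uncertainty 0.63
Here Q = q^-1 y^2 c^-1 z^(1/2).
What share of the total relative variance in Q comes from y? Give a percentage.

(δQ/Q)² = (-1·δq/q)² + (2·δy/y)² + (-1·δc/c)² + (½·δz/z)²
  q term: (-1×0.0962)² = 0.00926
  y term: (2×0.110)² = 0.0488
  c term: (-1×0.0406)² = 0.00165
  z term: (0.5×0.0103)² = 2.68e-05
Total = 0.0597. Share from y = 0.0488/0.0597 = 0.817.

81.7%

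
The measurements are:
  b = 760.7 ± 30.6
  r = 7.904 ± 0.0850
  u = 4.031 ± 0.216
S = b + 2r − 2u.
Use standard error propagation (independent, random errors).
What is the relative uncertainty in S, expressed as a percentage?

3.98%

For a sum/difference, combine absolute errors in quadrature:
  (δb)² = 936;  (2·δr)² = 0.0289;  (2·δu)² = 0.187
δS = √(937) = 30.6
S = 768.4, so δS/S = 30.6/768.4 = 0.0398.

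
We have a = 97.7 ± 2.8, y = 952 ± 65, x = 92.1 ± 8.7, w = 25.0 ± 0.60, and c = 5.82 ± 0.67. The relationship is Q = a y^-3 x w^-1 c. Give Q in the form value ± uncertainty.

Since Q is a product/quotient, work with relative uncertainties:
  (1·δa/a)² = (1×0.0287)² = 0.000821;  (-3·δy/y)² = (-3×0.0683)² = 0.0420;  (1·δx/x)² = (1×0.0945)² = 0.00892;  (-1·δw/w)² = (-1×0.0240)² = 0.000576;  (1·δc/c)² = (1×0.115)² = 0.0133
δQ/Q = √(0.0655) = 0.256
Q = 2.43e-06, so δQ = 0.256 × 2.43e-06 = 6.22e-07.

(2.43 ± 0.622) × 10^-6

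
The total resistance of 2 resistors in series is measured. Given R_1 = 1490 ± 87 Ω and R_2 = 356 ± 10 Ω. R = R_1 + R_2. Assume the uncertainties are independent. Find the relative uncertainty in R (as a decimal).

Each term contributes (cᵢ δxᵢ)² to (δR)²:
  (δR_1)² = 7570;  (δR_2)² = 100
δR = √(7670) = 87.6 Ω
R = 1850 Ω, so δR/R = 87.6/1850 = 0.0474.

0.0474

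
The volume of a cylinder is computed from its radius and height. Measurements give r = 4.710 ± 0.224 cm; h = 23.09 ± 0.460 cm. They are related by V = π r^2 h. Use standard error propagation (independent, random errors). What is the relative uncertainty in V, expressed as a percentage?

9.72%

Products/powers → add relative errors in quadrature, weighted by exponent:
  (2·δr/r)² = (2×0.0476)² = 0.00905;  (1·δh/h)² = (1×0.0199)² = 0.000397
δV/V = √(0.00944) = 0.0972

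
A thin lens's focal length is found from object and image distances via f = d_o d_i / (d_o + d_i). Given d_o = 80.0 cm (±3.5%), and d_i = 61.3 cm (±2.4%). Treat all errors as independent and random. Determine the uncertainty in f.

∂f/∂d_o = (d_i/(d_o+d_i))² = 0.188;  ∂f/∂d_i = (d_o/(d_o+d_i))² = 0.321
δf = √((∂f/∂d_o · δd_o)² + (∂f/∂d_i · δd_i)²) = √(0.278 + 0.222) = 0.707 cm

0.707 cm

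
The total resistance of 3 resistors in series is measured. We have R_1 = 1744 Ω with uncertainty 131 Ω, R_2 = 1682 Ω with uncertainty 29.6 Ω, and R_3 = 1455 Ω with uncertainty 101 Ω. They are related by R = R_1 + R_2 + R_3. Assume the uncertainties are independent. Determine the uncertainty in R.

Each term contributes (cᵢ δxᵢ)² to (δR)²:
  (δR_1)² = 17200;  (δR_2)² = 876;  (δR_3)² = 10200
δR = √(28200) = 168 Ω

168 Ω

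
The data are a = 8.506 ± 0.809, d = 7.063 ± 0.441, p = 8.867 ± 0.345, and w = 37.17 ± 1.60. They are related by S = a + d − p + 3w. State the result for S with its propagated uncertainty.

Absolute uncertainties add in quadrature for a linear combination:
  (δa)² = 0.654;  (δd)² = 0.194;  (δp)² = 0.119;  (3·δw)² = 23.0
δS = √(24.0) = 4.90
S = 118.2.

118.2 ± 4.90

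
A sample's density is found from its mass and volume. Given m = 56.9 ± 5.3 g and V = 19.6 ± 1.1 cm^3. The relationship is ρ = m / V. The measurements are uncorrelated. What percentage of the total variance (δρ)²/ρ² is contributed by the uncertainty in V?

26.6%

(δρ/ρ)² = (1·δm/m)² + (-1·δV/V)²
  m term: (1×0.0931)² = 0.00868
  V term: (-1×0.0561)² = 0.00315
Total = 0.0118. Share from V = 0.00315/0.0118 = 0.266.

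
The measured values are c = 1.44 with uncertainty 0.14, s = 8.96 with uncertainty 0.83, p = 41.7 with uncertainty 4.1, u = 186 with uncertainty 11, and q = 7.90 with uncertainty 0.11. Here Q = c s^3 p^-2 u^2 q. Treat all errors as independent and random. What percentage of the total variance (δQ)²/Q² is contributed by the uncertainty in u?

10.0%

(δQ/Q)² = (1·δc/c)² + (3·δs/s)² + (-2·δp/p)² + (2·δu/u)² + (1·δq/q)²
  c term: (1×0.0972)² = 0.00945
  s term: (3×0.0926)² = 0.0772
  p term: (-2×0.0983)² = 0.0387
  u term: (2×0.0591)² = 0.0140
  q term: (1×0.0139)² = 0.000194
Total = 0.140. Share from u = 0.0140/0.140 = 0.100.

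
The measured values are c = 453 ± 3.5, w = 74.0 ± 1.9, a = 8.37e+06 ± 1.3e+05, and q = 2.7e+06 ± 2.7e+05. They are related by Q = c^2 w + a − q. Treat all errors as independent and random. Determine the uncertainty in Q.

5.45e+05

Let p = c^2·w = 1.52e+07. δp/p = √((2·δc/c)² + (1·δw/w)²) = √(0.000239 + 0.000659) = 0.0300, so δp = 4.55e+05.
Q = p + a − q: δQ = √(δp² + δa² + δq²) = √(2.07e+11 + 1.69e+10 + 7.29e+10) = 5.45e+05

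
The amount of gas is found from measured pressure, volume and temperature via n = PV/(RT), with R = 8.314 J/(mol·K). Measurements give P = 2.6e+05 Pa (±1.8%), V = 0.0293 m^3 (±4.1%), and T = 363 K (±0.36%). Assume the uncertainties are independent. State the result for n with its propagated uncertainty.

n is a product of powers, so relative uncertainties combine in quadrature:
  (1·δP/P)² = (1×0.0180)² = 0.000324;  (1·δV/V)² = (1×0.0410)² = 0.00168;  (-1·δT/T)² = (-1×0.00360)² = 1.3e-05
δn/n = √(0.00202) = 0.0449
n = 2.52 mol, so δn = 0.0449 × 2.52 = 0.113 mol.

2.52 ± 0.113 mol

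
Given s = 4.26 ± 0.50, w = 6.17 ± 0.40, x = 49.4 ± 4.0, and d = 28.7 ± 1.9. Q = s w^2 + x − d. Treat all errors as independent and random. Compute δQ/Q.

0.157

Let p = s·w^2 = 162. δp/p = √((1·δs/s)² + (2·δw/w)²) = √(0.0138 + 0.0168) = 0.175, so δp = 28.4.
Q = p + x − d: δQ = √(δp² + δx² + δd²) = √(804 + 16.0 + 3.61) = 28.7
Q = 183, so δQ/Q = 28.7/183 = 0.157.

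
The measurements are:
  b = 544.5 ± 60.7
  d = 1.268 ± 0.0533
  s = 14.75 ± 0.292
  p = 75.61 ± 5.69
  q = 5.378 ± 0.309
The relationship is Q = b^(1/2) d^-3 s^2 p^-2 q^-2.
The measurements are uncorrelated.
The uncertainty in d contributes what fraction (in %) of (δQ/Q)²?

28.2%

(δQ/Q)² = (½·δb/b)² + (-3·δd/d)² + (2·δs/s)² + (-2·δp/p)² + (-2·δq/q)²
  b term: (0.5×0.111)² = 0.00311
  d term: (-3×0.0420)² = 0.0159
  s term: (2×0.0198)² = 0.00157
  p term: (-2×0.0753)² = 0.0227
  q term: (-2×0.0575)² = 0.0132
Total = 0.0564. Share from d = 0.0159/0.0564 = 0.282.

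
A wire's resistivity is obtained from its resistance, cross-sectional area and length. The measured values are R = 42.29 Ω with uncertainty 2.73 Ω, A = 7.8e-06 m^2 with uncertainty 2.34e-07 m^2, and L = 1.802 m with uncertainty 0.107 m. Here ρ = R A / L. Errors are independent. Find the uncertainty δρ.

For a monomial ρ ∝ R, A, L^-1, fractional errors add in quadrature:
  (1·δR/R)² = (1×0.0646)² = 0.00417;  (1·δA/A)² = (1×0.0300)² = 0.000900;  (-1·δL/L)² = (-1×0.0594)² = 0.00353
δρ/ρ = √(0.00859) = 0.0927
ρ = 0.0001831 Ω·m, so δρ = 0.0927 × 0.0001831 = 1.7e-05 Ω·m.

1.7e-05 Ω·m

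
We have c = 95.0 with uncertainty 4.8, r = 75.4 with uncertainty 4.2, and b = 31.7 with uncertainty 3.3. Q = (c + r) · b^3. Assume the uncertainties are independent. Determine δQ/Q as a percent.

Let u = c + r = 170. δu = √(δc² + δr²) = √(23.0 + 17.6) = 6.38, so δu/u = 0.0374.
Q is then a monomial in u, b:
δQ/Q = √((δu/u)² + (3·δb/b)²) = √(0.00140 + 0.0975) = 0.315

31.5%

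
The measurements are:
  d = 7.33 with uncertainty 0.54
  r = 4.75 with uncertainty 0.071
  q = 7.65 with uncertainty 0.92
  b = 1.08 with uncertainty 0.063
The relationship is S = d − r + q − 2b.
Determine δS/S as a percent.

For a sum/difference, combine absolute errors in quadrature:
  (δd)² = 0.292;  (δr)² = 0.00504;  (δq)² = 0.846;  (2·δb)² = 0.0159
δS = √(1.16) = 1.08
S = 8.07, so δS/S = 1.08/8.07 = 0.133.

13.3%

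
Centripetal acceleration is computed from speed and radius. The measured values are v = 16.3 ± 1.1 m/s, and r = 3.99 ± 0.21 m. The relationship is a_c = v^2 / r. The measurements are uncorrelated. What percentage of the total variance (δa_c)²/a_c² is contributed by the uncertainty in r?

(δa_c/a_c)² = (2·δv/v)² + (-1·δr/r)²
  v term: (2×0.0675)² = 0.0182
  r term: (-1×0.0526)² = 0.00277
Total = 0.0210. Share from r = 0.00277/0.0210 = 0.132.

13.2%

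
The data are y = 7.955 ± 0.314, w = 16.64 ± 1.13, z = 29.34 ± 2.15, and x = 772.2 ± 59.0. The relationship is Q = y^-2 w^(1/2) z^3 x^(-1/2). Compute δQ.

14.0

Since Q is a product/quotient, work with relative uncertainties:
  (-2·δy/y)² = (-2×0.0395)² = 0.00623;  (½·δw/w)² = (0.5×0.0679)² = 0.00115;  (3·δz/z)² = (3×0.0733)² = 0.0483;  (−½·δx/x)² = (-0.5×0.0764)² = 0.00146
δQ/Q = √(0.0572) = 0.239
Q = 58.59, so δQ = 0.239 × 58.59 = 14.0.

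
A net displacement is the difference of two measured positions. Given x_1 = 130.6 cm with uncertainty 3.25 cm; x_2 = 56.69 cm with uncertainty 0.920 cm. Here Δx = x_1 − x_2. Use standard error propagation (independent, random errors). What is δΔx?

Δx is a linear combination, so absolute uncertainties add in quadrature:
  (δx_1)² = 10.6;  (δx_2)² = 0.846
δΔx = √(11.4) = 3.38 cm

3.38 cm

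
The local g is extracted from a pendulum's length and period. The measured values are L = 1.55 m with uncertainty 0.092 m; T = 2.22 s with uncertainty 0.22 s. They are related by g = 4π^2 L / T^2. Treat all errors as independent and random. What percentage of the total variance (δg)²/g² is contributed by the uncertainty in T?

(δg/g)² = (1·δL/L)² + (-2·δT/T)²
  L term: (1×0.0594)² = 0.00352
  T term: (-2×0.0991)² = 0.0393
Total = 0.0428. Share from T = 0.0393/0.0428 = 0.918.

91.8%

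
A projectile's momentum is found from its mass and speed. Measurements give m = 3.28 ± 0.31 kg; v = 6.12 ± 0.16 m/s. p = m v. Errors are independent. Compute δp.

Since p is a product/quotient, work with relative uncertainties:
  (1·δm/m)² = (1×0.0945)² = 0.00893;  (1·δv/v)² = (1×0.0261)² = 0.000683
δp/p = √(0.00962) = 0.0981
p = 20.1 kg·m/s, so δp = 0.0981 × 20.1 = 1.97 kg·m/s.

1.97 kg·m/s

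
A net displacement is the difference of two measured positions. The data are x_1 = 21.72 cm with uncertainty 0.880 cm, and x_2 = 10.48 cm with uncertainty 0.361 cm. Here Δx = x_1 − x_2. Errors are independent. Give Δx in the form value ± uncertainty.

Δx is a linear combination, so absolute uncertainties add in quadrature:
  (δx_1)² = 0.774;  (δx_2)² = 0.130
δΔx = √(0.905) = 0.951 cm
Δx = 11.24 cm.

11.24 ± 0.951 cm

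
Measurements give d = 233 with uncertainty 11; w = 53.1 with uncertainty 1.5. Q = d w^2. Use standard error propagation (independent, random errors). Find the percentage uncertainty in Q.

Relative error in a monomial: (δQ/Q)² = Σ (nᵢ · δxᵢ/xᵢ)².
  (1·δd/d)² = (1×0.0472)² = 0.00223;  (2·δw/w)² = (2×0.0282)² = 0.00319
δQ/Q = √(0.00542) = 0.0736

7.36%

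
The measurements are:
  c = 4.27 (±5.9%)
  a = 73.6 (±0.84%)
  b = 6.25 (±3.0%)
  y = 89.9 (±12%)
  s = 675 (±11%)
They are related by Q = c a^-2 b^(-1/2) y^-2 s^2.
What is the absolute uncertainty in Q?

0.00590

Relative error in a monomial: (δQ/Q)² = Σ (nᵢ · δxᵢ/xᵢ)².
  (1·δc/c)² = (1×0.0590)² = 0.00348;  (-2·δa/a)² = (-2×0.00840)² = 0.000282;  (−½·δb/b)² = (-0.5×0.0300)² = 0.000225;  (-2·δy/y)² = (-2×0.120)² = 0.0576;  (2·δs/s)² = (2×0.110)² = 0.0484
δQ/Q = √(0.110) = 0.332
Q = 0.0178, so δQ = 0.332 × 0.0178 = 0.00590.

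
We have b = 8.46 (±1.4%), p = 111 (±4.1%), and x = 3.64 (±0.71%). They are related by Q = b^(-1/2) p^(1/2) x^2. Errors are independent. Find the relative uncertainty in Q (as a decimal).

Products/powers → add relative errors in quadrature, weighted by exponent:
  (−½·δb/b)² = (-0.5×0.0140)² = 4.9e-05;  (½·δp/p)² = (0.5×0.0410)² = 0.000420;  (2·δx/x)² = (2×0.00710)² = 0.000202
δQ/Q = √(0.000671) = 0.0259

0.0259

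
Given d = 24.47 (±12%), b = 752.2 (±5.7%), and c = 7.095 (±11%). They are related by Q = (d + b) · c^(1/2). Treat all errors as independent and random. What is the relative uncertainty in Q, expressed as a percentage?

7.80%

Let u = d + b = 776.7. δu = √(δd² + δb²) = √(8.62 + 1840) = 43.0, so δu/u = 0.0553.
Q is then a monomial in u, c:
δQ/Q = √((δu/u)² + (½·δc/c)²) = √(0.00306 + 0.00302) = 0.0780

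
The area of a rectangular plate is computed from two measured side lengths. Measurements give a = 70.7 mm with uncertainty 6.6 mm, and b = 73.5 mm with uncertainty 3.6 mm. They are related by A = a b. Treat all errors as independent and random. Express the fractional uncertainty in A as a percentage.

10.5%

For a monomial A ∝ a, b, fractional errors add in quadrature:
  (1·δa/a)² = (1×0.0934)² = 0.00871;  (1·δb/b)² = (1×0.0490)² = 0.00240
δA/A = √(0.0111) = 0.105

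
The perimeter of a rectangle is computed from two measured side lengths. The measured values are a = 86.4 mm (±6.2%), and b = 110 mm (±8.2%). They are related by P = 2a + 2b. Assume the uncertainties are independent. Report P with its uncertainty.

Sums and differences: (δP)² = Σ (cᵢ δxᵢ)².
  (2·δa)² = 115;  (2·δb)² = 325
δP = √(440) = 21.0 mm
P = 393 mm.

393 ± 21.0 mm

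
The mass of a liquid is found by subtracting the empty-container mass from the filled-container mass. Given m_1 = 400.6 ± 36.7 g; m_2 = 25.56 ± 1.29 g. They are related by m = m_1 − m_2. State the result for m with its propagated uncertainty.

375.0 ± 36.7 g

For a sum/difference, combine absolute errors in quadrature:
  (δm_1)² = 1350;  (δm_2)² = 1.66
δm = √(1350) = 36.7 g
m = 375.0 g.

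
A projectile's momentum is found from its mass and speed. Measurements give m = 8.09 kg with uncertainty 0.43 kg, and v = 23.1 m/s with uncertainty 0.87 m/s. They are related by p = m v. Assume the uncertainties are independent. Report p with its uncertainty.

187 ± 12.2 kg·m/s

Products/powers → add relative errors in quadrature, weighted by exponent:
  (1·δm/m)² = (1×0.0532)² = 0.00283;  (1·δv/v)² = (1×0.0377)² = 0.00142
δp/p = √(0.00424) = 0.0651
p = 187 kg·m/s, so δp = 0.0651 × 187 = 12.2 kg·m/s.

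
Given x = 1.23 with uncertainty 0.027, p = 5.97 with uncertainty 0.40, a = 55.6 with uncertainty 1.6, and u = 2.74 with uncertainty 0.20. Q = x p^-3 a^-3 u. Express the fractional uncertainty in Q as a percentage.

Since Q is a product/quotient, work with relative uncertainties:
  (1·δx/x)² = (1×0.0220)² = 0.000482;  (-3·δp/p)² = (-3×0.0670)² = 0.0404;  (-3·δa/a)² = (-3×0.0288)² = 0.00745;  (1·δu/u)² = (1×0.0730)² = 0.00533
δQ/Q = √(0.0537) = 0.232

23.2%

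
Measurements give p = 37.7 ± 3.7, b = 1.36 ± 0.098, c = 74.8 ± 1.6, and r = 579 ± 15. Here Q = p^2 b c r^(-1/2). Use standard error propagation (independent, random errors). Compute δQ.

1270

For a monomial Q ∝ p^2, b, c, r^(-1/2), fractional errors add in quadrature:
  (2·δp/p)² = (2×0.0981)² = 0.0385;  (1·δb/b)² = (1×0.0721)² = 0.00519;  (1·δc/c)² = (1×0.0214)² = 0.000458;  (−½·δr/r)² = (-0.5×0.0259)² = 0.000168
δQ/Q = √(0.0443) = 0.211
Q = 6010, so δQ = 0.211 × 6010 = 1270.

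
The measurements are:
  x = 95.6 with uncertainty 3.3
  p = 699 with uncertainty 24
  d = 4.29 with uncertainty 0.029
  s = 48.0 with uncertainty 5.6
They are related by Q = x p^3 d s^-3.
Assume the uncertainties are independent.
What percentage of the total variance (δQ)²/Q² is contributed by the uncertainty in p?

7.90%

(δQ/Q)² = (1·δx/x)² + (3·δp/p)² + (1·δd/d)² + (-3·δs/s)²
  x term: (1×0.0345)² = 0.00119
  p term: (3×0.0343)² = 0.0106
  d term: (1×0.00676)² = 4.57e-05
  s term: (-3×0.117)² = 0.122
Total = 0.134. Share from p = 0.0106/0.134 = 0.0790.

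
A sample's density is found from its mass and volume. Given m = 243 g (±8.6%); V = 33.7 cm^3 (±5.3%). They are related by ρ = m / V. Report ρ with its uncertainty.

7.21 ± 0.728 g/cm^3

Products/powers → add relative errors in quadrature, weighted by exponent:
  (1·δm/m)² = (1×0.0860)² = 0.00740;  (-1·δV/V)² = (-1×0.0530)² = 0.00281
δρ/ρ = √(0.0102) = 0.101
ρ = 7.21 g/cm^3, so δρ = 0.101 × 7.21 = 0.728 g/cm^3.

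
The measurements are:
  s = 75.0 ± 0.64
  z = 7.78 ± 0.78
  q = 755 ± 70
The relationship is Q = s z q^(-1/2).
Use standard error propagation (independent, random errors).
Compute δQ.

For a monomial Q ∝ s, z, q^(-1/2), fractional errors add in quadrature:
  (1·δs/s)² = (1×0.00853)² = 7.28e-05;  (1·δz/z)² = (1×0.100)² = 0.0101;  (−½·δq/q)² = (-0.5×0.0927)² = 0.00215
δQ/Q = √(0.0123) = 0.111
Q = 21.2, so δQ = 0.111 × 21.2 = 2.35.

2.35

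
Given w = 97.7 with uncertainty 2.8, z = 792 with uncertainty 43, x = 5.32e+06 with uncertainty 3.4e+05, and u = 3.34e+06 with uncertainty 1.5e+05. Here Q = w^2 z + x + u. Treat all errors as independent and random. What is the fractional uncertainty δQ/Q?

0.0433

Let p = w^2·z = 7.56e+06. δp/p = √((2·δw/w)² + (1·δz/z)²) = √(0.00329 + 0.00295) = 0.0790, so δp = 5.97e+05.
Q = p + x + u: δQ = √(δp² + δx² + δu²) = √(3.56e+11 + 1.16e+11 + 2.25e+10) = 7.03e+05
Q = 1.62e+07, so δQ/Q = 7.03e+05/1.62e+07 = 0.0433.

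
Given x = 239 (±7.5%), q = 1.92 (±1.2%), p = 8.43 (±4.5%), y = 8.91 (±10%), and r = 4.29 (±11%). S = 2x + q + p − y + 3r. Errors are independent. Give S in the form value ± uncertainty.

Each term contributes (cᵢ δxᵢ)² to (δS)²:
  (2·δx)² = 1290;  (δq)² = 0.000531;  (δp)² = 0.144;  (δy)² = 0.794;  (3·δr)² = 2.00
δS = √(1290) = 35.9
S = 492.

492 ± 35.9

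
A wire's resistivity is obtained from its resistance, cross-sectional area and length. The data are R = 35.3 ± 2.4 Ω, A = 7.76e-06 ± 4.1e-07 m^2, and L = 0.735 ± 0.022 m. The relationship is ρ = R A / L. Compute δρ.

3.4e-05 Ω·m

Each factor contributes (exponent × relative error)² to (δρ/ρ)²:
  (1·δR/R)² = (1×0.0680)² = 0.00462;  (1·δA/A)² = (1×0.0528)² = 0.00279;  (-1·δL/L)² = (-1×0.0299)² = 0.000896
δρ/ρ = √(0.00831) = 0.0912
ρ = 0.000373 Ω·m, so δρ = 0.0912 × 0.000373 = 3.4e-05 Ω·m.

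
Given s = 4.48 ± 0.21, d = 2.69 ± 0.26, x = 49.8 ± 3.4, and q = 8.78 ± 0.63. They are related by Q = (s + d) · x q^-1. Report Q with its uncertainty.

Let u = s + d = 7.17. δu = √(δs² + δd²) = √(0.0441 + 0.0676) = 0.334, so δu/u = 0.0466.
Q is then a monomial in u, x, q:
δQ/Q = √((δu/u)² + (1·δx/x)² + (-1·δq/q)²) = √(0.00217 + 0.00466 + 0.00515) = 0.109
Q = 40.7, so δQ = 0.109 × 40.7 = 4.45.

40.7 ± 4.45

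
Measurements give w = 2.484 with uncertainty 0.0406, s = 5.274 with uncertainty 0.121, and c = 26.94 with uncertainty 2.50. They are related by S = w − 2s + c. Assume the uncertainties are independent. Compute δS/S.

Sums and differences: (δS)² = Σ (cᵢ δxᵢ)².
  (δw)² = 0.00165;  (2·δs)² = 0.0586;  (δc)² = 6.25
δS = √(6.31) = 2.51
S = 18.88, so δS/S = 2.51/18.88 = 0.133.

0.133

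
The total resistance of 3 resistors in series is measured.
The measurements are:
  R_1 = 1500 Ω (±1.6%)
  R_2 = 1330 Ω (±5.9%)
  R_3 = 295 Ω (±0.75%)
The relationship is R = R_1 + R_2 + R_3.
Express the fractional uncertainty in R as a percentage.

2.63%

Sums and differences: (δR)² = Σ (cᵢ δxᵢ)².
  (δR_1)² = 576;  (δR_2)² = 6160;  (δR_3)² = 4.90
δR = √(6740) = 82.1 Ω
R = 3120 Ω, so δR/R = 82.1/3120 = 0.0263.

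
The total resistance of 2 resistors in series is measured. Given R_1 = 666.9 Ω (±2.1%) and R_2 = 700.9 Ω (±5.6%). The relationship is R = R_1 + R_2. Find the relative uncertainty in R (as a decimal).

Absolute uncertainties add in quadrature for a linear combination:
  (δR_1)² = 196;  (δR_2)² = 1540
δR = √(1740) = 41.7 Ω
R = 1368 Ω, so δR/R = 41.7/1368 = 0.0305.

0.0305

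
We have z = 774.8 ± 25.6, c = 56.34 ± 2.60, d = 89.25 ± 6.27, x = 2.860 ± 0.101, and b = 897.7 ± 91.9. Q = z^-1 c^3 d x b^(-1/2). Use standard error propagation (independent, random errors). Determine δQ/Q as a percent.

17.0%

Q is a product of powers, so relative uncertainties combine in quadrature:
  (-1·δz/z)² = (-1×0.0330)² = 0.00109;  (3·δc/c)² = (3×0.0461)² = 0.0192;  (1·δd/d)² = (1×0.0703)² = 0.00494;  (1·δx/x)² = (1×0.0353)² = 0.00125;  (−½·δb/b)² = (-0.5×0.102)² = 0.00262
δQ/Q = √(0.0291) = 0.170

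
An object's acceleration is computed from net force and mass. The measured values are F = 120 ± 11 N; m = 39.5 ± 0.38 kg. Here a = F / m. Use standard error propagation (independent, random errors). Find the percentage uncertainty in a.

9.22%

Products/powers → add relative errors in quadrature, weighted by exponent:
  (1·δF/F)² = (1×0.0917)² = 0.00840;  (-1·δm/m)² = (-1×0.00962)² = 9.25e-05
δa/a = √(0.00850) = 0.0922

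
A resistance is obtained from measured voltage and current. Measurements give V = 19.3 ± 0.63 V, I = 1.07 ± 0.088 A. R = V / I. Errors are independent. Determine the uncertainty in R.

1.60 Ω

Since R is a product/quotient, work with relative uncertainties:
  (1·δV/V)² = (1×0.0326)² = 0.00107;  (-1·δI/I)² = (-1×0.0822)² = 0.00676
δR/R = √(0.00783) = 0.0885
R = 18.0 Ω, so δR = 0.0885 × 18.0 = 1.60 Ω.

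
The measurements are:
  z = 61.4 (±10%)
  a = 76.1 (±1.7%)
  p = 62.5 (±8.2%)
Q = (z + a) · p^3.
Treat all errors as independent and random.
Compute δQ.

8.4e+06

Let u = z + a = 138. δu = √(δz² + δa²) = √(37.7 + 1.67) = 6.27, so δu/u = 0.0456.
Q is then a monomial in u, p:
δQ/Q = √((δu/u)² + (3·δp/p)²) = √(0.00208 + 0.0605) = 0.250
Q = 3.36e+07, so δQ = 0.250 × 3.36e+07 = 8.4e+06.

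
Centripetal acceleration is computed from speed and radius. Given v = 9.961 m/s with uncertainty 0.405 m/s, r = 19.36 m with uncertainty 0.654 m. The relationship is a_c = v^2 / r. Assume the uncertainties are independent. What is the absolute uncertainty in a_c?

Relative error in a monomial: (δa_c/a_c)² = Σ (nᵢ · δxᵢ/xᵢ)².
  (2·δv/v)² = (2×0.0407)² = 0.00661;  (-1·δr/r)² = (-1×0.0338)² = 0.00114
δa_c/a_c = √(0.00775) = 0.0881
a_c = 5.125 m/s^2, so δa_c = 0.0881 × 5.125 = 0.451 m/s^2.

0.451 m/s^2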